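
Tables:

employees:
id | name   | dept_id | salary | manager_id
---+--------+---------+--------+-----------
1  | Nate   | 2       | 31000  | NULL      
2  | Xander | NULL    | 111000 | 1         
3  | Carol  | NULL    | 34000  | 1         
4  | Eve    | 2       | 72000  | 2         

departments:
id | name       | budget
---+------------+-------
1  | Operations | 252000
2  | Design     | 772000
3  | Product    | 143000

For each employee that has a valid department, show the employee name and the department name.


INNER JOIN keeps only employees rows whose dept_id matches an id in departments. Walk through each employee:
  - employee 1 (Nate): dept_id=2 -> matches Design
  - employee 2 (Xander): dept_id=NULL, no match -> dropped
  - employee 3 (Carol): dept_id=NULL, no match -> dropped
  - employee 4 (Eve): dept_id=2 -> matches Design
So 2 of 4 rows are dropped.

SQL:
SELECT a.name, b.name AS department
FROM employees a
INNER JOIN departments b ON a.dept_id = b.id

Result:
name | department
-----+-----------
Nate | Design    
Eve  | Design    


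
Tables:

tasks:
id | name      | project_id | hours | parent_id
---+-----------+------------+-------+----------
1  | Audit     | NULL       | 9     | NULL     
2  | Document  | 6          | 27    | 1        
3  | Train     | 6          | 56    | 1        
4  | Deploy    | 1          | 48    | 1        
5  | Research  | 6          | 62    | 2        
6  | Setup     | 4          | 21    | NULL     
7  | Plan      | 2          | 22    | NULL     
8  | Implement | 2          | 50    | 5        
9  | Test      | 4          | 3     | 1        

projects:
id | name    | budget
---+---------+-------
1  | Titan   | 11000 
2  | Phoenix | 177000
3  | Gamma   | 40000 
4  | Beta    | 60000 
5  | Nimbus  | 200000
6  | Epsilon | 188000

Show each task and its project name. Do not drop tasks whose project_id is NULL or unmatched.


LEFT JOIN keeps every row from tasks (the left table); where project_id has no match in projects, the project columns become NULL. Walk through each task:
  - task 1 (Audit): project_id=NULL, no match -> kept with NULL
  - task 2 (Document): project_id=6 -> matches Epsilon
  - task 3 (Train): project_id=6 -> matches Epsilon
  - task 4 (Deploy): project_id=1 -> matches Titan
  - task 5 (Research): project_id=6 -> matches Epsilon
  - task 6 (Setup): project_id=4 -> matches Beta
  - task 7 (Plan): project_id=2 -> matches Phoenix
  - task 8 (Implement): project_id=2 -> matches Phoenix
  - task 9 (Test): project_id=4 -> matches Beta
All 9 rows appear; 1 has NULL project.

SQL:
SELECT a.name, b.name AS project
FROM tasks a
LEFT JOIN projects b ON a.project_id = b.id

Result:
name      | project
----------+--------
Audit     | NULL   
Document  | Epsilon
Train     | Epsilon
Deploy    | Titan  
Research  | Epsilon
Setup     | Beta   
Plan      | Phoenix
Implement | Phoenix
Test      | Beta   


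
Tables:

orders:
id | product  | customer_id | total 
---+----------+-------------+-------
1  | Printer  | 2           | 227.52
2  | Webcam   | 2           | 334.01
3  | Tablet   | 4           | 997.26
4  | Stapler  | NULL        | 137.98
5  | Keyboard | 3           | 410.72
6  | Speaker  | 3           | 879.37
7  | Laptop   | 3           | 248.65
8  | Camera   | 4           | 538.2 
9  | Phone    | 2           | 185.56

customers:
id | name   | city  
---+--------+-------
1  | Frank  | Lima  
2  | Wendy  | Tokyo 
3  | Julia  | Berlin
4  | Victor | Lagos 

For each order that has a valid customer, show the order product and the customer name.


INNER JOIN keeps only orders rows whose customer_id matches an id in customers. Walk through each order:
  - order 1 (Printer): customer_id=2 -> matches Wendy
  - order 2 (Webcam): customer_id=2 -> matches Wendy
  - order 3 (Tablet): customer_id=4 -> matches Victor
  - order 4 (Stapler): customer_id=NULL, no match -> dropped
  - order 5 (Keyboard): customer_id=3 -> matches Julia
  - order 6 (Speaker): customer_id=3 -> matches Julia
  - order 7 (Laptop): customer_id=3 -> matches Julia
  - order 8 (Camera): customer_id=4 -> matches Victor
  - order 9 (Phone): customer_id=2 -> matches Wendy
So 1 of 9 rows is dropped.

SQL:
SELECT a.product, b.name AS customer
FROM orders a
INNER JOIN customers b ON a.customer_id = b.id

Result:
product  | customer
---------+---------
Printer  | Wendy   
Webcam   | Wendy   
Tablet   | Victor  
Keyboard | Julia   
Speaker  | Julia   
Laptop   | Julia   
Camera   | Victor  
Phone    | Wendy   


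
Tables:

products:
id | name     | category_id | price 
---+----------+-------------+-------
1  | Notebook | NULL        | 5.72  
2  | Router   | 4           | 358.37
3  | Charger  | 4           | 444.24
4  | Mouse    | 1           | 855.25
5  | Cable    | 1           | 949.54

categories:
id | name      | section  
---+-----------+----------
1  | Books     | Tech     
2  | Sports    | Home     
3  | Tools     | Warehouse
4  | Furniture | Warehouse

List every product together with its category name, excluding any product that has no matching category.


INNER JOIN keeps only products rows whose category_id matches an id in categories. Walk through each product:
  - product 1 (Notebook): category_id=NULL, no match -> dropped
  - product 2 (Router): category_id=4 -> matches Furniture
  - product 3 (Charger): category_id=4 -> matches Furniture
  - product 4 (Mouse): category_id=1 -> matches Books
  - product 5 (Cable): category_id=1 -> matches Books
So 1 of 5 rows is dropped.

SQL:
SELECT a.name, b.name AS category
FROM products a
INNER JOIN categories b ON a.category_id = b.id

Result:
name    | category 
--------+----------
Router  | Furniture
Charger | Furniture
Mouse   | Books    
Cable   | Books    


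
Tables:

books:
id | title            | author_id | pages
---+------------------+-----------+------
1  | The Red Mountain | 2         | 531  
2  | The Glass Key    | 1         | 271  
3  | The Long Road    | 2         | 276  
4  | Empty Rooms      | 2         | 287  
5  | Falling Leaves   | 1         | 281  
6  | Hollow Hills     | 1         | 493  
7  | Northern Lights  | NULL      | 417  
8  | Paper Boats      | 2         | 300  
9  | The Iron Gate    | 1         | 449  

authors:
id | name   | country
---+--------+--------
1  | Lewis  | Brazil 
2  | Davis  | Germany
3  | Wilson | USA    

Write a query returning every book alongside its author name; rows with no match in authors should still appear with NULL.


LEFT JOIN keeps every row from books (the left table); where author_id has no match in authors, the author columns become NULL. Walk through each book:
  - book 1 (The Red Mountain): author_id=2 -> matches Davis
  - book 2 (The Glass Key): author_id=1 -> matches Lewis
  - book 3 (The Long Road): author_id=2 -> matches Davis
  - book 4 (Empty Rooms): author_id=2 -> matches Davis
  - book 5 (Falling Leaves): author_id=1 -> matches Lewis
  - book 6 (Hollow Hills): author_id=1 -> matches Lewis
  - book 7 (Northern Lights): author_id=NULL, no match -> kept with NULL
  - book 8 (Paper Boats): author_id=2 -> matches Davis
  - book 9 (The Iron Gate): author_id=1 -> matches Lewis
All 9 rows appear; 1 has NULL author.

SQL:
SELECT a.title, b.name AS author
FROM books a
LEFT JOIN authors b ON a.author_id = b.id

Result:
title            | author
-----------------+-------
The Red Mountain | Davis 
The Glass Key    | Lewis 
The Long Road    | Davis 
Empty Rooms      | Davis 
Falling Leaves   | Lewis 
Hollow Hills     | Lewis 
Northern Lights  | NULL  
Paper Boats      | Davis 
The Iron Gate    | Lewis 


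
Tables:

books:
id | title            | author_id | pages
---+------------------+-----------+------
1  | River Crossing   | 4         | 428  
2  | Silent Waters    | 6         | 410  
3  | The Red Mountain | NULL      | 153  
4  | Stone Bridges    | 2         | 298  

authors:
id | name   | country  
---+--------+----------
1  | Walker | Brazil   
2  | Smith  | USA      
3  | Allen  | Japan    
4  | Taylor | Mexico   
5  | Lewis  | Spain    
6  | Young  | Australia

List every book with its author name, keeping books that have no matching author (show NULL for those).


LEFT JOIN keeps every row from books (the left table); where author_id has no match in authors, the author columns become NULL. Walk through each book:
  - book 1 (River Crossing): author_id=4 -> matches Taylor
  - book 2 (Silent Waters): author_id=6 -> matches Young
  - book 3 (The Red Mountain): author_id=NULL, no match -> kept with NULL
  - book 4 (Stone Bridges): author_id=2 -> matches Smith
All 4 rows appear; 1 has NULL author.

SQL:
SELECT a.title, b.name AS author
FROM books a
LEFT JOIN authors b ON a.author_id = b.id

Result:
title            | author
-----------------+-------
River Crossing   | Taylor
Silent Waters    | Young 
The Red Mountain | NULL  
Stone Bridges    | Smith 


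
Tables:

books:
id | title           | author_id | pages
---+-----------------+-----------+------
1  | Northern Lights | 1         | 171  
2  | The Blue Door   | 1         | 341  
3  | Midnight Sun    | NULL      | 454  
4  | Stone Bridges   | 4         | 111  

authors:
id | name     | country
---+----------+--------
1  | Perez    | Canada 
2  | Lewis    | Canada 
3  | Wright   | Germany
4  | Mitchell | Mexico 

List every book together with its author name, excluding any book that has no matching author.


INNER JOIN keeps only books rows whose author_id matches an id in authors. Walk through each book:
  - book 1 (Northern Lights): author_id=1 -> matches Perez
  - book 2 (The Blue Door): author_id=1 -> matches Perez
  - book 3 (Midnight Sun): author_id=NULL, no match -> dropped
  - book 4 (Stone Bridges): author_id=4 -> matches Mitchell
So 1 of 4 rows is dropped.

SQL:
SELECT a.title, b.name AS author
FROM books a
INNER JOIN authors b ON a.author_id = b.id

Result:
title           | author  
----------------+---------
Northern Lights | Perez   
The Blue Door   | Perez   
Stone Bridges   | Mitchell


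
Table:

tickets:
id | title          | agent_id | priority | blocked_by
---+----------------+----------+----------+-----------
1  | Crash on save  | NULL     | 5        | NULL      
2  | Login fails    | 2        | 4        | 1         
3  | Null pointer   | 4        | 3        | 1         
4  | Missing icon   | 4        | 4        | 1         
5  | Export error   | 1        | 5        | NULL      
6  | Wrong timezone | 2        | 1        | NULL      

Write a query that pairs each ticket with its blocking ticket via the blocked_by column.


This is a self-join: tickets is joined to a second copy of itself, matching each row's blocked_by to another row's id. Use LEFT JOIN so rows with blocked_by=NULL are kept.
  - ticket 1 (Crash on save): blocked_by=NULL -> NULL
  - ticket 2 (Login fails): blocked_by=1 -> Crash on save
  - ticket 3 (Null pointer): blocked_by=1 -> Crash on save
  - ticket 4 (Missing icon): blocked_by=1 -> Crash on save
  - ticket 5 (Export error): blocked_by=NULL -> NULL
  - ticket 6 (Wrong timezone): blocked_by=NULL -> NULL

SQL:
SELECT a.title AS item, b.title AS blocked_by
FROM tickets a
LEFT JOIN tickets b ON a.blocked_by = b.id

Result:
item           | blocked_by   
---------------+--------------
Crash on save  | NULL         
Login fails    | Crash on save
Null pointer   | Crash on save
Missing icon   | Crash on save
Export error   | NULL         
Wrong timezone | NULL         


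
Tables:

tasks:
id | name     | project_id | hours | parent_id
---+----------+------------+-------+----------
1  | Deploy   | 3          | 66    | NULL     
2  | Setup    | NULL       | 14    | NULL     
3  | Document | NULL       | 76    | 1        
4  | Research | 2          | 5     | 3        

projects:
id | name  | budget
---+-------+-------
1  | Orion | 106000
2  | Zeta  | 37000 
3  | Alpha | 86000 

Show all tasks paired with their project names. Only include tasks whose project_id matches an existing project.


INNER JOIN keeps only tasks rows whose project_id matches an id in projects. Walk through each task:
  - task 1 (Deploy): project_id=3 -> matches Alpha
  - task 2 (Setup): project_id=NULL, no match -> dropped
  - task 3 (Document): project_id=NULL, no match -> dropped
  - task 4 (Research): project_id=2 -> matches Zeta
So 2 of 4 rows are dropped.

SQL:
SELECT a.name, b.name AS project
FROM tasks a
INNER JOIN projects b ON a.project_id = b.id

Result:
name     | project
---------+--------
Deploy   | Alpha  
Research | Zeta   


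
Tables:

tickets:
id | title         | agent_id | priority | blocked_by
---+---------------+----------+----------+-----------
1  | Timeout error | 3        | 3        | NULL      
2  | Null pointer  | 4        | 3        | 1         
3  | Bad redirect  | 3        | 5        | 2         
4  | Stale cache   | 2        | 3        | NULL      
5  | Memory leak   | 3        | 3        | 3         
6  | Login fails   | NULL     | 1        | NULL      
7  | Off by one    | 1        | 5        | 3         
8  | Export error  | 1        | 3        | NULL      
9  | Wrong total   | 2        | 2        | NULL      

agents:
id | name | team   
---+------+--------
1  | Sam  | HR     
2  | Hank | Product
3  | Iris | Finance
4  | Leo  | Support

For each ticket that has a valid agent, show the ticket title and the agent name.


INNER JOIN keeps only tickets rows whose agent_id matches an id in agents. Walk through each ticket:
  - ticket 1 (Timeout error): agent_id=3 -> matches Iris
  - ticket 2 (Null pointer): agent_id=4 -> matches Leo
  - ticket 3 (Bad redirect): agent_id=3 -> matches Iris
  - ticket 4 (Stale cache): agent_id=2 -> matches Hank
  - ticket 5 (Memory leak): agent_id=3 -> matches Iris
  - ticket 6 (Login fails): agent_id=NULL, no match -> dropped
  - ticket 7 (Off by one): agent_id=1 -> matches Sam
  - ticket 8 (Export error): agent_id=1 -> matches Sam
  - ticket 9 (Wrong total): agent_id=2 -> matches Hank
So 1 of 9 rows is dropped.

SQL:
SELECT a.title, b.name AS agent
FROM tickets a
INNER JOIN agents b ON a.agent_id = b.id

Result:
title         | agent
--------------+------
Timeout error | Iris 
Null pointer  | Leo  
Bad redirect  | Iris 
Stale cache   | Hank 
Memory leak   | Iris 
Off by one    | Sam  
Export error  | Sam  
Wrong total   | Hank 


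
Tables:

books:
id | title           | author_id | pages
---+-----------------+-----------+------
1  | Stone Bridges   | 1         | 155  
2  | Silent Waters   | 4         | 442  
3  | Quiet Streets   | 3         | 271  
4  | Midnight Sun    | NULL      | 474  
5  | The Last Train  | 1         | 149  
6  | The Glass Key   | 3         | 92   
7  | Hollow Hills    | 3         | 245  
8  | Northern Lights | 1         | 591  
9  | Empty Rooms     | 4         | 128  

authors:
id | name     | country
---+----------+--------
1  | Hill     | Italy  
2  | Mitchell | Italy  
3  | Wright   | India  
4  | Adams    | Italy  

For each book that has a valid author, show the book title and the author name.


INNER JOIN keeps only books rows whose author_id matches an id in authors. Walk through each book:
  - book 1 (Stone Bridges): author_id=1 -> matches Hill
  - book 2 (Silent Waters): author_id=4 -> matches Adams
  - book 3 (Quiet Streets): author_id=3 -> matches Wright
  - book 4 (Midnight Sun): author_id=NULL, no match -> dropped
  - book 5 (The Last Train): author_id=1 -> matches Hill
  - book 6 (The Glass Key): author_id=3 -> matches Wright
  - book 7 (Hollow Hills): author_id=3 -> matches Wright
  - book 8 (Northern Lights): author_id=1 -> matches Hill
  - book 9 (Empty Rooms): author_id=4 -> matches Adams
So 1 of 9 rows is dropped.

SQL:
SELECT a.title, b.name AS author
FROM books a
INNER JOIN authors b ON a.author_id = b.id

Result:
title           | author
----------------+-------
Stone Bridges   | Hill  
Silent Waters   | Adams 
Quiet Streets   | Wright
The Last Train  | Hill  
The Glass Key   | Wright
Hollow Hills    | Wright
Northern Lights | Hill  
Empty Rooms     | Adams 


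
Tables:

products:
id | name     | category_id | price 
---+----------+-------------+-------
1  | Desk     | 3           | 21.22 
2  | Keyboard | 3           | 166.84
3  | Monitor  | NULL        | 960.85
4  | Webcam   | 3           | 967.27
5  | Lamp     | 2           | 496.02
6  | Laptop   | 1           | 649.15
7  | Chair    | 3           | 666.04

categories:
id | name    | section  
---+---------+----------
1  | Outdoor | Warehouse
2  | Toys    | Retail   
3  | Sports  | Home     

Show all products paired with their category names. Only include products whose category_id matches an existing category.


INNER JOIN keeps only products rows whose category_id matches an id in categories. Walk through each product:
  - product 1 (Desk): category_id=3 -> matches Sports
  - product 2 (Keyboard): category_id=3 -> matches Sports
  - product 3 (Monitor): category_id=NULL, no match -> dropped
  - product 4 (Webcam): category_id=3 -> matches Sports
  - product 5 (Lamp): category_id=2 -> matches Toys
  - product 6 (Laptop): category_id=1 -> matches Outdoor
  - product 7 (Chair): category_id=3 -> matches Sports
So 1 of 7 rows is dropped.

SQL:
SELECT a.name, b.name AS category
FROM products a
INNER JOIN categories b ON a.category_id = b.id

Result:
name     | category
---------+---------
Desk     | Sports  
Keyboard | Sports  
Webcam   | Sports  
Lamp     | Toys    
Laptop   | Outdoor 
Chair    | Sports  


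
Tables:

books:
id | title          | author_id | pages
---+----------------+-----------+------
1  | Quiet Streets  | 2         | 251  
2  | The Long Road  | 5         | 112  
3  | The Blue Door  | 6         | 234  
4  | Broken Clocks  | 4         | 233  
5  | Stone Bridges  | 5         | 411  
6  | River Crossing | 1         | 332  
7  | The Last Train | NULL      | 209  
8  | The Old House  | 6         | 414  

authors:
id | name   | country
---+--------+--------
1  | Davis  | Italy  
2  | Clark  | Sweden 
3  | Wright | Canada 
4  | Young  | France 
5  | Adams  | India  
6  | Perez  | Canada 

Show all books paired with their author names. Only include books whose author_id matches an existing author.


INNER JOIN keeps only books rows whose author_id matches an id in authors. Walk through each book:
  - book 1 (Quiet Streets): author_id=2 -> matches Clark
  - book 2 (The Long Road): author_id=5 -> matches Adams
  - book 3 (The Blue Door): author_id=6 -> matches Perez
  - book 4 (Broken Clocks): author_id=4 -> matches Young
  - book 5 (Stone Bridges): author_id=5 -> matches Adams
  - book 6 (River Crossing): author_id=1 -> matches Davis
  - book 7 (The Last Train): author_id=NULL, no match -> dropped
  - book 8 (The Old House): author_id=6 -> matches Perez
So 1 of 8 rows is dropped.

SQL:
SELECT a.title, b.name AS author
FROM books a
INNER JOIN authors b ON a.author_id = b.id

Result:
title          | author
---------------+-------
Quiet Streets  | Clark 
The Long Road  | Adams 
The Blue Door  | Perez 
Broken Clocks  | Young 
Stone Bridges  | Adams 
River Crossing | Davis 
The Old House  | Perez 


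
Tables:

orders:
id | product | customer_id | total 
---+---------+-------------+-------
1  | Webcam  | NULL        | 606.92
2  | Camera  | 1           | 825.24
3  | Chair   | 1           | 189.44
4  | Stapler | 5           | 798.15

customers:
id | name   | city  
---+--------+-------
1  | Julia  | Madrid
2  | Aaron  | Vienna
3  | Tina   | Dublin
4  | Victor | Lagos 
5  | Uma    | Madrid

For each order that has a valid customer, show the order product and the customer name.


INNER JOIN keeps only orders rows whose customer_id matches an id in customers. Walk through each order:
  - order 1 (Webcam): customer_id=NULL, no match -> dropped
  - order 2 (Camera): customer_id=1 -> matches Julia
  - order 3 (Chair): customer_id=1 -> matches Julia
  - order 4 (Stapler): customer_id=5 -> matches Uma
So 1 of 4 rows is dropped.

SQL:
SELECT a.product, b.name AS customer
FROM orders a
INNER JOIN customers b ON a.customer_id = b.id

Result:
product | customer
--------+---------
Camera  | Julia   
Chair   | Julia   
Stapler | Uma     


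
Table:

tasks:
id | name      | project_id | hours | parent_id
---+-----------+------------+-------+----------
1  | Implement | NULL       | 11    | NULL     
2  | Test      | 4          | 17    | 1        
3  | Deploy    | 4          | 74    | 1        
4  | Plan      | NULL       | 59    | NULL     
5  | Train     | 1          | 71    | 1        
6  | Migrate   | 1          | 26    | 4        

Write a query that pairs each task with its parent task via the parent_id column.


This is a self-join: tasks is joined to a second copy of itself, matching each row's parent_id to another row's id. Use LEFT JOIN so rows with parent_id=NULL are kept.
  - task 1 (Implement): parent_id=NULL -> NULL
  - task 2 (Test): parent_id=1 -> Implement
  - task 3 (Deploy): parent_id=1 -> Implement
  - task 4 (Plan): parent_id=NULL -> NULL
  - task 5 (Train): parent_id=1 -> Implement
  - task 6 (Migrate): parent_id=4 -> Plan

SQL:
SELECT a.name AS item, b.name AS parent
FROM tasks a
LEFT JOIN tasks b ON a.parent_id = b.id

Result:
item      | parent   
----------+----------
Implement | NULL     
Test      | Implement
Deploy    | Implement
Plan      | NULL     
Train     | Implement
Migrate   | Plan     


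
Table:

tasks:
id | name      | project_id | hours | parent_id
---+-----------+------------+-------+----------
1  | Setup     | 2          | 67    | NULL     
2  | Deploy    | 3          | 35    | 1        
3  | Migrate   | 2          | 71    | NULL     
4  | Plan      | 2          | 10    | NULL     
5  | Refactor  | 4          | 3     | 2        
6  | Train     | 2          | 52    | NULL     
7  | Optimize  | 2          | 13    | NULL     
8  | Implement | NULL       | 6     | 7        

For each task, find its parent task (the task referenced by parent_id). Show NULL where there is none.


This is a self-join: tasks is joined to a second copy of itself, matching each row's parent_id to another row's id. Use LEFT JOIN so rows with parent_id=NULL are kept.
  - task 1 (Setup): parent_id=NULL -> NULL
  - task 2 (Deploy): parent_id=1 -> Setup
  - task 3 (Migrate): parent_id=NULL -> NULL
  - task 4 (Plan): parent_id=NULL -> NULL
  - task 5 (Refactor): parent_id=2 -> Deploy
  - task 6 (Train): parent_id=NULL -> NULL
  - task 7 (Optimize): parent_id=NULL -> NULL
  - task 8 (Implement): parent_id=7 -> Optimize

SQL:
SELECT a.name AS item, b.name AS parent
FROM tasks a
LEFT JOIN tasks b ON a.parent_id = b.id

Result:
item      | parent  
----------+---------
Setup     | NULL    
Deploy    | Setup   
Migrate   | NULL    
Plan      | NULL    
Refactor  | Deploy  
Train     | NULL    
Optimize  | NULL    
Implement | Optimize


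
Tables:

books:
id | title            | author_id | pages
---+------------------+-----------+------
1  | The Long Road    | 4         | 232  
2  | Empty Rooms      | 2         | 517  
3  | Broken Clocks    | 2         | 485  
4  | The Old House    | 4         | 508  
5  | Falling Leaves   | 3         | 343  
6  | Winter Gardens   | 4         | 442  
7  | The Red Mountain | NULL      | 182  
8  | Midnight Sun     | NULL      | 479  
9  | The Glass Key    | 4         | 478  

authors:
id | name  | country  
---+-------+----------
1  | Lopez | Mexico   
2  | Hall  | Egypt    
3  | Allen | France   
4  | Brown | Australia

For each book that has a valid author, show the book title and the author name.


INNER JOIN keeps only books rows whose author_id matches an id in authors. Walk through each book:
  - book 1 (The Long Road): author_id=4 -> matches Brown
  - book 2 (Empty Rooms): author_id=2 -> matches Hall
  - book 3 (Broken Clocks): author_id=2 -> matches Hall
  - book 4 (The Old House): author_id=4 -> matches Brown
  - book 5 (Falling Leaves): author_id=3 -> matches Allen
  - book 6 (Winter Gardens): author_id=4 -> matches Brown
  - book 7 (The Red Mountain): author_id=NULL, no match -> dropped
  - book 8 (Midnight Sun): author_id=NULL, no match -> dropped
  - book 9 (The Glass Key): author_id=4 -> matches Brown
So 2 of 9 rows are dropped.

SQL:
SELECT a.title, b.name AS author
FROM books a
INNER JOIN authors b ON a.author_id = b.id

Result:
title          | author
---------------+-------
The Long Road  | Brown 
Empty Rooms    | Hall  
Broken Clocks  | Hall  
The Old House  | Brown 
Falling Leaves | Allen 
Winter Gardens | Brown 
The Glass Key  | Brown 


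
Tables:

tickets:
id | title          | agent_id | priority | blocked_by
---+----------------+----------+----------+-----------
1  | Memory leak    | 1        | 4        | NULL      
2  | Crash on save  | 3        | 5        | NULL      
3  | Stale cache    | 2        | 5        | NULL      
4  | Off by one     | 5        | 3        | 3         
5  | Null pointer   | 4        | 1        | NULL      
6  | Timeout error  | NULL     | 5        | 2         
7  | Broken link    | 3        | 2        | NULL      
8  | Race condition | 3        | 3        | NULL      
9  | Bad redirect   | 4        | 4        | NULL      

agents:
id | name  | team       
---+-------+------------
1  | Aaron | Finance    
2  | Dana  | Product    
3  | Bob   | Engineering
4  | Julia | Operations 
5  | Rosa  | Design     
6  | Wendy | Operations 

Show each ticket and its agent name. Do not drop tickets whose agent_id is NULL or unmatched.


LEFT JOIN keeps every row from tickets (the left table); where agent_id has no match in agents, the agent columns become NULL. Walk through each ticket:
  - ticket 1 (Memory leak): agent_id=1 -> matches Aaron
  - ticket 2 (Crash on save): agent_id=3 -> matches Bob
  - ticket 3 (Stale cache): agent_id=2 -> matches Dana
  - ticket 4 (Off by one): agent_id=5 -> matches Rosa
  - ticket 5 (Null pointer): agent_id=4 -> matches Julia
  - ticket 6 (Timeout error): agent_id=NULL, no match -> kept with NULL
  - ticket 7 (Broken link): agent_id=3 -> matches Bob
  - ticket 8 (Race condition): agent_id=3 -> matches Bob
  - ticket 9 (Bad redirect): agent_id=4 -> matches Julia
All 9 rows appear; 1 has NULL agent.

SQL:
SELECT a.title, b.name AS agent
FROM tickets a
LEFT JOIN agents b ON a.agent_id = b.id

Result:
title          | agent
---------------+------
Memory leak    | Aaron
Crash on save  | Bob  
Stale cache    | Dana 
Off by one     | Rosa 
Null pointer   | Julia
Timeout error  | NULL 
Broken link    | Bob  
Race condition | Bob  
Bad redirect   | Julia


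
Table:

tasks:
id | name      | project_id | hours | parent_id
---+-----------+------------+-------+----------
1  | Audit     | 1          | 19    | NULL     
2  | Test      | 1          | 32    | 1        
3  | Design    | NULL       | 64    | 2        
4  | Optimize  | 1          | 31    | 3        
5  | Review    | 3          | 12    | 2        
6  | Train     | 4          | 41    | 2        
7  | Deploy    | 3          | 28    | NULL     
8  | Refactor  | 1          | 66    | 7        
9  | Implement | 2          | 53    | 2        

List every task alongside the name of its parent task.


This is a self-join: tasks is joined to a second copy of itself, matching each row's parent_id to another row's id. Use LEFT JOIN so rows with parent_id=NULL are kept.
  - task 1 (Audit): parent_id=NULL -> NULL
  - task 2 (Test): parent_id=1 -> Audit
  - task 3 (Design): parent_id=2 -> Test
  - task 4 (Optimize): parent_id=3 -> Design
  - task 5 (Review): parent_id=2 -> Test
  - task 6 (Train): parent_id=2 -> Test
  - task 7 (Deploy): parent_id=NULL -> NULL
  - task 8 (Refactor): parent_id=7 -> Deploy
  - task 9 (Implement): parent_id=2 -> Test

SQL:
SELECT a.name AS item, b.name AS parent
FROM tasks a
LEFT JOIN tasks b ON a.parent_id = b.id

Result:
item      | parent
----------+-------
Audit     | NULL  
Test      | Audit 
Design    | Test  
Optimize  | Design
Review    | Test  
Train     | Test  
Deploy    | NULL  
Refactor  | Deploy
Implement | Test  


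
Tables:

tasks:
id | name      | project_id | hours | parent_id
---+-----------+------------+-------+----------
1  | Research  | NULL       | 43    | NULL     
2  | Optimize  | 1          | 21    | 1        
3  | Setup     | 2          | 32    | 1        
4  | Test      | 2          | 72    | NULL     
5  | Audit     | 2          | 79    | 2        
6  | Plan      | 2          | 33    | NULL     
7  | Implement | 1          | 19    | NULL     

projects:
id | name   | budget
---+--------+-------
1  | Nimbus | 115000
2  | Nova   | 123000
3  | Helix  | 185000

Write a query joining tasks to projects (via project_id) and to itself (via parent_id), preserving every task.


Two LEFT JOINs from the same base table tasks: one to projects via project_id, one to tasks itself via parent_id. Both are LEFT so every task is preserved.
Match against projects:
  - task 1 (Research): project_id=NULL, no match -> kept with NULL
  - task 2 (Optimize): project_id=1 -> matches Nimbus
  - task 3 (Setup): project_id=2 -> matches Nova
  - task 4 (Test): project_id=2 -> matches Nova
  - task 5 (Audit): project_id=2 -> matches Nova
  - task 6 (Plan): project_id=2 -> matches Nova
  - task 7 (Implement): project_id=1 -> matches Nimbus
Match against tasks (self):
  - task 1 (Research): parent_id=NULL -> NULL
  - task 2 (Optimize): parent_id=1 -> Research
  - task 3 (Setup): parent_id=1 -> Research
  - task 4 (Test): parent_id=NULL -> NULL
  - task 5 (Audit): parent_id=2 -> Optimize
  - task 6 (Plan): parent_id=NULL -> NULL
  - task 7 (Implement): parent_id=NULL -> NULL

SQL:
SELECT a.name, b.name AS project, c.name AS parent
FROM tasks a
LEFT JOIN projects b ON a.project_id = b.id
LEFT JOIN tasks c ON a.parent_id = c.id

Result:
name      | project | parent  
----------+---------+---------
Research  | NULL    | NULL    
Optimize  | Nimbus  | Research
Setup     | Nova    | Research
Test      | Nova    | NULL    
Audit     | Nova    | Optimize
Plan      | Nova    | NULL    
Implement | Nimbus  | NULL    


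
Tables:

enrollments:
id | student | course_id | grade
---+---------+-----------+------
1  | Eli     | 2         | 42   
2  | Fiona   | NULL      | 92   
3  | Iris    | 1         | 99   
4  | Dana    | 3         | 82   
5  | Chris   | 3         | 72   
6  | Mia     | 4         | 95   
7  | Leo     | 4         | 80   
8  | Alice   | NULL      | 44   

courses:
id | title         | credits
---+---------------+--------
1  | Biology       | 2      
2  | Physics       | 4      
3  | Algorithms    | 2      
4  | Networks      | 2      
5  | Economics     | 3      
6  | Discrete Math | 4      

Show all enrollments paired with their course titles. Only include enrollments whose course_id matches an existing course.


INNER JOIN keeps only enrollments rows whose course_id matches an id in courses. Walk through each enrollment:
  - enrollment 1 (Eli): course_id=2 -> matches Physics
  - enrollment 2 (Fiona): course_id=NULL, no match -> dropped
  - enrollment 3 (Iris): course_id=1 -> matches Biology
  - enrollment 4 (Dana): course_id=3 -> matches Algorithms
  - enrollment 5 (Chris): course_id=3 -> matches Algorithms
  - enrollment 6 (Mia): course_id=4 -> matches Networks
  - enrollment 7 (Leo): course_id=4 -> matches Networks
  - enrollment 8 (Alice): course_id=NULL, no match -> dropped
So 2 of 8 rows are dropped.

SQL:
SELECT a.student, b.title AS course
FROM enrollments a
INNER JOIN courses b ON a.course_id = b.id

Result:
student | course    
--------+-----------
Eli     | Physics   
Iris    | Biology   
Dana    | Algorithms
Chris   | Algorithms
Mia     | Networks  
Leo     | Networks  


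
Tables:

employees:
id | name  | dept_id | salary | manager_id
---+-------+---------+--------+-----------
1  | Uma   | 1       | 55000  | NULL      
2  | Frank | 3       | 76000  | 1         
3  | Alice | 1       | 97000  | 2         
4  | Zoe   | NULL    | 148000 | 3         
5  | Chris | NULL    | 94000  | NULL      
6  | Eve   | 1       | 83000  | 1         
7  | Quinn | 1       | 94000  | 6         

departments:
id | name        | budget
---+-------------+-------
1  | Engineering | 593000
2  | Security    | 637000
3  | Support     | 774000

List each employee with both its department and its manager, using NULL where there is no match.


Two LEFT JOINs from the same base table employees: one to departments via dept_id, one to employees itself via manager_id. Both are LEFT so every employee is preserved.
Match against departments:
  - employee 1 (Uma): dept_id=1 -> matches Engineering
  - employee 2 (Frank): dept_id=3 -> matches Support
  - employee 3 (Alice): dept_id=1 -> matches Engineering
  - employee 4 (Zoe): dept_id=NULL, no match -> kept with NULL
  - employee 5 (Chris): dept_id=NULL, no match -> kept with NULL
  - employee 6 (Eve): dept_id=1 -> matches Engineering
  - employee 7 (Quinn): dept_id=1 -> matches Engineering
Match against employees (self):
  - employee 1 (Uma): manager_id=NULL -> NULL
  - employee 2 (Frank): manager_id=1 -> Uma
  - employee 3 (Alice): manager_id=2 -> Frank
  - employee 4 (Zoe): manager_id=3 -> Alice
  - employee 5 (Chris): manager_id=NULL -> NULL
  - employee 6 (Eve): manager_id=1 -> Uma
  - employee 7 (Quinn): manager_id=6 -> Eve

SQL:
SELECT a.name, b.name AS department, c.name AS manager
FROM employees a
LEFT JOIN departments b ON a.dept_id = b.id
LEFT JOIN employees c ON a.manager_id = c.id

Result:
name  | department  | manager
------+-------------+--------
Uma   | Engineering | NULL   
Frank | Support     | Uma    
Alice | Engineering | Frank  
Zoe   | NULL        | Alice  
Chris | NULL        | NULL   
Eve   | Engineering | Uma    
Quinn | Engineering | Eve    


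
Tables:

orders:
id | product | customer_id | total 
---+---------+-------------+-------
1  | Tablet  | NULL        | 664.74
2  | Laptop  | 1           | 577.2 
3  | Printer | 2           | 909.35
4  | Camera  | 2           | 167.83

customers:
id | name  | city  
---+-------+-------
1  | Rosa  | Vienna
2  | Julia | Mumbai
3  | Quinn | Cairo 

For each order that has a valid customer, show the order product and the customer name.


INNER JOIN keeps only orders rows whose customer_id matches an id in customers. Walk through each order:
  - order 1 (Tablet): customer_id=NULL, no match -> dropped
  - order 2 (Laptop): customer_id=1 -> matches Rosa
  - order 3 (Printer): customer_id=2 -> matches Julia
  - order 4 (Camera): customer_id=2 -> matches Julia
So 1 of 4 rows is dropped.

SQL:
SELECT a.product, b.name AS customer
FROM orders a
INNER JOIN customers b ON a.customer_id = b.id

Result:
product | customer
--------+---------
Laptop  | Rosa    
Printer | Julia   
Camera  | Julia   


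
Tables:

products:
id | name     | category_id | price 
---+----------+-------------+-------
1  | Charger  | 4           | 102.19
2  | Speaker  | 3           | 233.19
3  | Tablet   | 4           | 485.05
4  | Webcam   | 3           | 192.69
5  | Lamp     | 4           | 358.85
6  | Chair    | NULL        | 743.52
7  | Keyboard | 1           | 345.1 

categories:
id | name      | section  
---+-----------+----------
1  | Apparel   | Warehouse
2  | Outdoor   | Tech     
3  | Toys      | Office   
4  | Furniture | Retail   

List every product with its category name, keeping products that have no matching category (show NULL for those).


LEFT JOIN keeps every row from products (the left table); where category_id has no match in categories, the category columns become NULL. Walk through each product:
  - product 1 (Charger): category_id=4 -> matches Furniture
  - product 2 (Speaker): category_id=3 -> matches Toys
  - product 3 (Tablet): category_id=4 -> matches Furniture
  - product 4 (Webcam): category_id=3 -> matches Toys
  - product 5 (Lamp): category_id=4 -> matches Furniture
  - product 6 (Chair): category_id=NULL, no match -> kept with NULL
  - product 7 (Keyboard): category_id=1 -> matches Apparel
All 7 rows appear; 1 has NULL category.

SQL:
SELECT a.name, b.name AS category
FROM products a
LEFT JOIN categories b ON a.category_id = b.id

Result:
name     | category 
---------+----------
Charger  | Furniture
Speaker  | Toys     
Tablet   | Furniture
Webcam   | Toys     
Lamp     | Furniture
Chair    | NULL     
Keyboard | Apparel  


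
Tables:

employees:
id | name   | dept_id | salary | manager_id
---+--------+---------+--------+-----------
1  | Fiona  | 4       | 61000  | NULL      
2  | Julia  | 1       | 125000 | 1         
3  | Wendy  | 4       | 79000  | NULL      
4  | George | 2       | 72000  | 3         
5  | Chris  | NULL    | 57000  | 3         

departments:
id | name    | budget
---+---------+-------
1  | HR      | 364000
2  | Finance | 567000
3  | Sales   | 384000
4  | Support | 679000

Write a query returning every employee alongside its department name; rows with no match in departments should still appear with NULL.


LEFT JOIN keeps every row from employees (the left table); where dept_id has no match in departments, the department columns become NULL. Walk through each employee:
  - employee 1 (Fiona): dept_id=4 -> matches Support
  - employee 2 (Julia): dept_id=1 -> matches HR
  - employee 3 (Wendy): dept_id=4 -> matches Support
  - employee 4 (George): dept_id=2 -> matches Finance
  - employee 5 (Chris): dept_id=NULL, no match -> kept with NULL
All 5 rows appear; 1 has NULL department.

SQL:
SELECT a.name, b.name AS department
FROM employees a
LEFT JOIN departments b ON a.dept_id = b.id

Result:
name   | department
-------+-----------
Fiona  | Support   
Julia  | HR        
Wendy  | Support   
George | Finance   
Chris  | NULL      


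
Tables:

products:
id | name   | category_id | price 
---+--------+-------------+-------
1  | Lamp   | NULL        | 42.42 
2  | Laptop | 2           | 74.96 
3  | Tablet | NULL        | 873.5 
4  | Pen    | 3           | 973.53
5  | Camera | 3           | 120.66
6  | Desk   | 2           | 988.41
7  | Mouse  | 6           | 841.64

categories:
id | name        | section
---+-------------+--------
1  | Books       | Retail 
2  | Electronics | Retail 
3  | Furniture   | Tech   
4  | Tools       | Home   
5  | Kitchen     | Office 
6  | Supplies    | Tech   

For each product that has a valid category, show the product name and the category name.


INNER JOIN keeps only products rows whose category_id matches an id in categories. Walk through each product:
  - product 1 (Lamp): category_id=NULL, no match -> dropped
  - product 2 (Laptop): category_id=2 -> matches Electronics
  - product 3 (Tablet): category_id=NULL, no match -> dropped
  - product 4 (Pen): category_id=3 -> matches Furniture
  - product 5 (Camera): category_id=3 -> matches Furniture
  - product 6 (Desk): category_id=2 -> matches Electronics
  - product 7 (Mouse): category_id=6 -> matches Supplies
So 2 of 7 rows are dropped.

SQL:
SELECT a.name, b.name AS category
FROM products a
INNER JOIN categories b ON a.category_id = b.id

Result:
name   | category   
-------+------------
Laptop | Electronics
Pen    | Furniture  
Camera | Furniture  
Desk   | Electronics
Mouse  | Supplies   


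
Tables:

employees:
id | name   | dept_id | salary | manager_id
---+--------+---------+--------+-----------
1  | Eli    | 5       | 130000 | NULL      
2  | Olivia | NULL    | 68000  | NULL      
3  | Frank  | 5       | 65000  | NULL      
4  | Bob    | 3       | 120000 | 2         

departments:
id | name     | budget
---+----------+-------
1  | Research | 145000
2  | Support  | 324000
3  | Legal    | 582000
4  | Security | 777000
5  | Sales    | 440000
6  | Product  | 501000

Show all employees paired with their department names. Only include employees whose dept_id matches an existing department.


INNER JOIN keeps only employees rows whose dept_id matches an id in departments. Walk through each employee:
  - employee 1 (Eli): dept_id=5 -> matches Sales
  - employee 2 (Olivia): dept_id=NULL, no match -> dropped
  - employee 3 (Frank): dept_id=5 -> matches Sales
  - employee 4 (Bob): dept_id=3 -> matches Legal
So 1 of 4 rows is dropped.

SQL:
SELECT a.name, b.name AS department
FROM employees a
INNER JOIN departments b ON a.dept_id = b.id

Result:
name  | department
------+-----------
Eli   | Sales     
Frank | Sales     
Bob   | Legal     


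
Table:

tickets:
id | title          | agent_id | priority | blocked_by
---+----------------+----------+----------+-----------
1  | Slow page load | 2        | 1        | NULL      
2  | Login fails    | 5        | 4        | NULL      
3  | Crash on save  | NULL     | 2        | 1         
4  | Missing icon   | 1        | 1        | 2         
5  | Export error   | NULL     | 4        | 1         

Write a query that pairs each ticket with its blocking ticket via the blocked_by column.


This is a self-join: tickets is joined to a second copy of itself, matching each row's blocked_by to another row's id. Use LEFT JOIN so rows with blocked_by=NULL are kept.
  - ticket 1 (Slow page load): blocked_by=NULL -> NULL
  - ticket 2 (Login fails): blocked_by=NULL -> NULL
  - ticket 3 (Crash on save): blocked_by=1 -> Slow page load
  - ticket 4 (Missing icon): blocked_by=2 -> Login fails
  - ticket 5 (Export error): blocked_by=1 -> Slow page load

SQL:
SELECT a.title AS item, b.title AS blocked_by
FROM tickets a
LEFT JOIN tickets b ON a.blocked_by = b.id

Result:
item           | blocked_by    
---------------+---------------
Slow page load | NULL          
Login fails    | NULL          
Crash on save  | Slow page load
Missing icon   | Login fails   
Export error   | Slow page load
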